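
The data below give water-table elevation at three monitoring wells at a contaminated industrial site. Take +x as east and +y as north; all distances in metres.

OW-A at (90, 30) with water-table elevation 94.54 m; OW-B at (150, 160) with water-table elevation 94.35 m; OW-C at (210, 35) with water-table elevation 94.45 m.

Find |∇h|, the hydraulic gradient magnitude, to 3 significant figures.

0.00134

With h = a·x + b·y + c and OW-A as origin, the differences give:
  60·a + 130·b = -0.19
  120·a + 5·b = -0.09
Eliminate b (×5 and ×130, subtract): -15300·a = 10.750 → a = ∂h/∂x = -0.0007026
Back-substitute: b = ∂h/∂y = -0.001137.
|∇h| = √(-0.0007026² + -0.001137²) = 0.001337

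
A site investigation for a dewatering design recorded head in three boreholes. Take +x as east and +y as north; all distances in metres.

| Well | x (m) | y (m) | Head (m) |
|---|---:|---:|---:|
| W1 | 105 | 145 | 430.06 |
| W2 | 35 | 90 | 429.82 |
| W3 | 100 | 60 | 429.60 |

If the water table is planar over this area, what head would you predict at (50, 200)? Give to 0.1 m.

430.4 m

With h = a·x + b·y + c and W1 as origin, the differences give:
  (-70)·a + (-55)·b = -0.24
  (-5)·a + (-85)·b = -0.46
Eliminate b (×(-85) and ×(-55), subtract): 5675·a = -4.900 → a = ∂h/∂x = -0.0008634
Back-substitute: b = ∂h/∂y = +0.005463.
h(50, 200) = 430.06 + (-0.0008634)·(-55) + (+0.005463)·(55) = 430.06 +0.047 +0.300 = 430.408 m.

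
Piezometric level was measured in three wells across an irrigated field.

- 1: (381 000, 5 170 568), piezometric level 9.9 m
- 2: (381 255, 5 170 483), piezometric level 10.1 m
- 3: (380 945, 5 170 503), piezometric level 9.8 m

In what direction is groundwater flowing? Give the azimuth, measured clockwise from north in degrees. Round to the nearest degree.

Taking 1 as reference: 2−1 = (255, -85, +0.2); 3−1 = (-55, -65, -0.1).
Determinant of the coordinate differences = 255·(-65) − (-55)·(-85) = -21250.
∂h/∂x = [(+0.2)·(-65) − (-0.1)·(-85)] / -21250 = +0.001012
∂h/∂y = [255·(-0.1) − (-55)·(+0.2)] / -21250 = +0.0006824
Flow direction (−∇h) has components (-0.001012 E, -0.0006824 N).
Azimuth = atan2(E, N) = atan2(-0.001012, -0.0006824) = 236.0° ≈ 236°.

236°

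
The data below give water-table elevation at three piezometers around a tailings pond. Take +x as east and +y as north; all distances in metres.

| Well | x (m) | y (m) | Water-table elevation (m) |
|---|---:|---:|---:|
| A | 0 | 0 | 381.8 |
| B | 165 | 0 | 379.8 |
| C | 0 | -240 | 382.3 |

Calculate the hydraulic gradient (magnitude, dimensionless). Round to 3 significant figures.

0.0123

∂h/∂x = (379.8 − 381.8) / (165 − 0) = -0.01212
∂h/∂y = (382.3 − 381.8) / (-240 − 0) = -0.002083
|∇h| = √(-0.01212² + -0.002083²) = 0.0123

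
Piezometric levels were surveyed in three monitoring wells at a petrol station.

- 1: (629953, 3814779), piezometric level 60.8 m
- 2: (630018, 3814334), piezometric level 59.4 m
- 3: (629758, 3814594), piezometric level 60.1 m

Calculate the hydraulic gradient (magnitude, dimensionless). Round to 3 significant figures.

0.00327

Taking 1 as reference: 2−1 = (65, -445, -1.4); 3−1 = (-195, -185, -0.7).
Solve a·Δx + b·Δy = Δh: det = 65·(-185) − (-195)·(-445) = -98800.
∂h/∂x = [(-1.4)·(-185) − (-0.7)·(-445)] / -98800 = +0.0005314
∂h/∂y = [65·(-0.7) − (-195)·(-1.4)] / -98800 = +0.003224
|∇h| = √(0.0005314² + 0.003224²) = 0.003268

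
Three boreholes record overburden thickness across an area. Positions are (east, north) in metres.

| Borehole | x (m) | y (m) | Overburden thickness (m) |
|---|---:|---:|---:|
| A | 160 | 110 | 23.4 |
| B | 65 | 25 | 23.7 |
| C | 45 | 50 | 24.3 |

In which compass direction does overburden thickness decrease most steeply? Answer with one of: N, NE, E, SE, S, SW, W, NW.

SE

Taking A as reference: B−A = (-95, -85, +0.3); C−A = (-115, -60, +0.9).
Solve a·Δx + b·Δy = Δd: det = (-95)·(-60) − (-115)·(-85) = -4075.
∂d/∂x = [(+0.3)·(-60) − (+0.9)·(-85)] / -4075 = -0.01436
∂d/∂y = [(-95)·(+0.9) − (-115)·(+0.3)] / -4075 = +0.01252
Steepest decrease is along −∇f = (+0.01436 E, -0.01252 N) → southeast.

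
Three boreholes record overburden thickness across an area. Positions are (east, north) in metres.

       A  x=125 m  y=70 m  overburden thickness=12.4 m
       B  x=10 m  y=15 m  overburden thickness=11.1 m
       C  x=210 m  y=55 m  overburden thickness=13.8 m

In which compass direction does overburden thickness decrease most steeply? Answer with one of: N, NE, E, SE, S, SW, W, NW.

NW

Three-point gradient (reference A): Δ to B = (-115, -55, -1.3), Δ to C = (85, -15, +1.4).
∂d/∂x = +0.01508, ∂d/∂y = -0.007891 (det = 6400).
Steepest decrease is along −∇f = (-0.01508 E, +0.007891 N) → northwest.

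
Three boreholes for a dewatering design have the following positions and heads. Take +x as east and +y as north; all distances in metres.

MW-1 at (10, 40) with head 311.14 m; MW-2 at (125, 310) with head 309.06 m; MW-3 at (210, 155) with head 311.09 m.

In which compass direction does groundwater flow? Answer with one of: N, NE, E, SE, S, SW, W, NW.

With h = a·x + b·y + c and MW-1 as origin, the differences give:
  115·a + 270·b = -2.08
  200·a + 115·b = -0.05
Eliminate b (×115 and ×270, subtract): -40775·a = -225.700 → a = ∂h/∂x = +0.005535
Back-substitute: b = ∂h/∂y = -0.01006.
Flow = −∇h = (-0.005535 east, +0.01006 north), which points northwest.

NW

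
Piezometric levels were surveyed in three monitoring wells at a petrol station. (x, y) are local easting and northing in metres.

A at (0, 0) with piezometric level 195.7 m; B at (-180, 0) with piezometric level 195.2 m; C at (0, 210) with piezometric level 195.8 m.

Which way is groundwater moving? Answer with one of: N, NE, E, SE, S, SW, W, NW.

W

∂h/∂x = (195.2 − 195.7) / (-180 − 0) = +0.002778
∂h/∂y = (195.8 − 195.7) / (210 − 0) = +0.0004762
Flow = −∇h = (-0.002778 east, -0.0004762 north), which points west.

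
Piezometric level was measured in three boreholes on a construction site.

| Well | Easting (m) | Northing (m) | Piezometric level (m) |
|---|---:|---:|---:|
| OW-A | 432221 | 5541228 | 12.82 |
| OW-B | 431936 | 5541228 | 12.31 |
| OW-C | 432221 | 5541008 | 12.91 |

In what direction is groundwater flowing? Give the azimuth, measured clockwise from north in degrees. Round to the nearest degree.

283°

∂h/∂x = (12.31 − 12.82) / (431936 − 432221) = +0.001789
∂h/∂y = (12.91 − 12.82) / (5541008 − 5541228) = -0.0004091
Flow direction (−∇h) has components (-0.001789 E, +0.0004091 N).
Azimuth = atan2(E, N) = atan2(-0.001789, +0.0004091) = 282.9° ≈ 283°.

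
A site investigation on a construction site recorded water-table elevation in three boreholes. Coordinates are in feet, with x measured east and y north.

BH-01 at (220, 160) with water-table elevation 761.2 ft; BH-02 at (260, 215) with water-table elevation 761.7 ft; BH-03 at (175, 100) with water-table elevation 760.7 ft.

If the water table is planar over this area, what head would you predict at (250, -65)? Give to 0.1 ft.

752.7 ft

Taking BH-01 as reference: BH-02−BH-01 = (40, 55, +0.5); BH-03−BH-01 = (-45, -60, -0.5).
Solve a·Δx + b·Δy = Δh: det = 40·(-60) − (-45)·55 = 75.
∂h/∂x = [(+0.5)·(-60) − (-0.5)·55] / 75 = -0.03333
∂h/∂y = [40·(-0.5) − (-45)·(+0.5)] / 75 = +0.03333
h(250, -65) = 761.2 + (-0.03333)·(30) + (+0.03333)·(-225) = 761.2 -1.000 -7.500 = 752.700 ft.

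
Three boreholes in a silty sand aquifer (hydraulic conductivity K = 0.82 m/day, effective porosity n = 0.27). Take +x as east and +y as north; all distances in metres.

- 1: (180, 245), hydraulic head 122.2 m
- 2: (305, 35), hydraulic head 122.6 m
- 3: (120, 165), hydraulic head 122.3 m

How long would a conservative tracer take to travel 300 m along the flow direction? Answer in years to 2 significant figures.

Differences from 1: to 2 (Δx, Δy, Δh) = (125, -210, +0.4); to 3 = (-60, -80, +0.1).
Solve a·Δx + b·Δy = Δh: det = 125·(-80) − (-60)·(-210) = -22600.
∂h/∂x = [(+0.4)·(-80) − (+0.1)·(-210)] / -22600 = +0.0004867
∂h/∂y = [125·(+0.1) − (-60)·(+0.4)] / -22600 = -0.001615
|∇h| = √(0.0004867² + -0.001615²) = 0.001687
Seepage velocity v = K·i/n = 0.82 × 0.001687 / 0.27 = 0.005123 m/day.
t = 300 / 0.005123 = 5.856e+04 days = 160 years.

160 years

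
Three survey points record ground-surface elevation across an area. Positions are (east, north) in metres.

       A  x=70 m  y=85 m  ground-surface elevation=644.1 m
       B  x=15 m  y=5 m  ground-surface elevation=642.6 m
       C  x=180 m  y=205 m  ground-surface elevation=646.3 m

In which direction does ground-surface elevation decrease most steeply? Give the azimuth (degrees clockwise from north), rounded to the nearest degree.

Taking A as reference: B−A = (-55, -80, -1.5); C−A = (110, 120, +2.2).
Solve a·Δx + b·Δy = Δz: det = (-55)·120 − 110·(-80) = 2200.
∂z/∂x = [(-1.5)·120 − (+2.2)·(-80)] / 2200 = -0.001818
∂z/∂y = [(-55)·(+2.2) − 110·(-1.5)] / 2200 = +0.02000
Steepest decrease is along −∇f: components (+0.001818 E, -0.02000 N).
Azimuth = atan2(+0.001818, -0.02000) = 174.8° ≈ 175°.

175°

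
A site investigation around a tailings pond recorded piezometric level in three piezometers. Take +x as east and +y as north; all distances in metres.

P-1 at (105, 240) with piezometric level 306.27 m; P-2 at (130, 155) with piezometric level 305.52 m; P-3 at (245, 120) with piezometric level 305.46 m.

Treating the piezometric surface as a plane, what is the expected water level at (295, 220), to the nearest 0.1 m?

Taking P-1 as reference: P-2−P-1 = (25, -85, -0.75); P-3−P-1 = (140, -120, -0.81).
Solve a·Δx + b·Δy = Δh: det = 25·(-120) − 140·(-85) = 8900.
∂h/∂x = [(-0.75)·(-120) − (-0.81)·(-85)] / 8900 = +0.002376
∂h/∂y = [25·(-0.81) − 140·(-0.75)] / 8900 = +0.009522
h(295, 220) = 306.27 + (+0.002376)·(190) + (+0.009522)·(-20) = 306.27 +0.452 -0.190 = 306.531 m.

306.5 m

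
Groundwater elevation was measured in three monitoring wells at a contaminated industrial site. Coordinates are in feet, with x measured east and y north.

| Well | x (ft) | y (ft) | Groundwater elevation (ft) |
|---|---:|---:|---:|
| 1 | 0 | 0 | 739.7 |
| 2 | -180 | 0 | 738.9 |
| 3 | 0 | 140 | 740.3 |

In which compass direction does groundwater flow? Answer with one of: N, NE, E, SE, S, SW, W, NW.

SW

∂h/∂x = (738.9 − 739.7) / (-180 − 0) = +0.004444
∂h/∂y = (740.3 − 739.7) / (140 − 0) = +0.004286
Flow = −∇h = (-0.004444 east, -0.004286 north), which points southwest.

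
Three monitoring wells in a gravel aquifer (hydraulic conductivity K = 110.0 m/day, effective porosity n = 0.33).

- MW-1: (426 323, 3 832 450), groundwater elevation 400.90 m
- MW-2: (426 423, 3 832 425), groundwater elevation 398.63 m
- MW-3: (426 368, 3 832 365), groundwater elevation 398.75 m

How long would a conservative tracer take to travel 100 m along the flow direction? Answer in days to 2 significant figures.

Differences from MW-1: to MW-2 (Δx, Δy, Δh) = (100, -25, -2.27); to MW-3 = (45, -85, -2.15).
Solve a·Δx + b·Δy = Δh: det = 100·(-85) − 45·(-25) = -7375.
∂h/∂x = [(-2.27)·(-85) − (-2.15)·(-25)] / -7375 = -0.01887
∂h/∂y = [100·(-2.15) − 45·(-2.27)] / -7375 = +0.01530
|∇h| = √(-0.01887² + 0.01530²) = 0.02429
Seepage velocity v = K·i/n = 110.0 × 0.02429 / 0.33 = 8.097 m/day.
t = 100 / 8.097 = 12.35 days.

12 days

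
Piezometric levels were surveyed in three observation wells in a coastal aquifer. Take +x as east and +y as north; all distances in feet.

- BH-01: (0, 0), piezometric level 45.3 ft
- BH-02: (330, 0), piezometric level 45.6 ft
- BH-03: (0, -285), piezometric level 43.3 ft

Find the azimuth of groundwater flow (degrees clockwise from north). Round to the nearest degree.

187°

∂h/∂x = (45.6 − 45.3) / (330 − 0) = +0.0009091
∂h/∂y = (43.3 − 45.3) / (-285 − 0) = +0.007018
Flow direction (−∇h) has components (-0.0009091 E, -0.007018 N).
Azimuth = atan2(E, N) = atan2(-0.0009091, -0.007018) = 187.4° ≈ 187°.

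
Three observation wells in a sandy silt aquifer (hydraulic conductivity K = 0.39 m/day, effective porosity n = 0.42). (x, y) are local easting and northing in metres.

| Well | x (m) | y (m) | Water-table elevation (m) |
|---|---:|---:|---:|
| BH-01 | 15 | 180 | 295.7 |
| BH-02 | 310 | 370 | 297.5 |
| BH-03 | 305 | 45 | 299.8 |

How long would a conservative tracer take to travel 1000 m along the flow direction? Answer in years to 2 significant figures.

With h = a·x + b·y + c and BH-01 as origin, the differences give:
  295·a + 190·b = +1.8
  290·a + (-135)·b = +4.1
Eliminate b (×(-135) and ×190, subtract): -94925·a = -1022.00 → a = ∂h/∂x = +0.01077
Back-substitute: b = ∂h/∂y = -0.007243.
|∇h| = √(0.01077² + -0.007243²) = 0.01298
Seepage velocity v = K·i/n = 0.39 × 0.01298 / 0.42 = 0.01205 m/day.
t = 1000 / 0.01205 = 8.299e+04 days = 227 years.

230 years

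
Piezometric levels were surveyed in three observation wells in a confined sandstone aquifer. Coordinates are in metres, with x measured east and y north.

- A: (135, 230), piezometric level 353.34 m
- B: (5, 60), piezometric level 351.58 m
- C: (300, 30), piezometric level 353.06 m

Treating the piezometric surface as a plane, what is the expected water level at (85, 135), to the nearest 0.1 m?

With h = a·x + b·y + c and A as origin, the differences give:
  (-130)·a + (-170)·b = -1.76
  165·a + (-200)·b = -0.28
Eliminate b (×(-200) and ×(-170), subtract): 54050·a = 304.400 → a = ∂h/∂x = +0.005632
Back-substitute: b = ∂h/∂y = +0.006046.
h(85, 135) = 353.34 + (+0.005632)·(-50) + (+0.006046)·(-95) = 353.34 -0.282 -0.574 = 352.484 m.

352.5 m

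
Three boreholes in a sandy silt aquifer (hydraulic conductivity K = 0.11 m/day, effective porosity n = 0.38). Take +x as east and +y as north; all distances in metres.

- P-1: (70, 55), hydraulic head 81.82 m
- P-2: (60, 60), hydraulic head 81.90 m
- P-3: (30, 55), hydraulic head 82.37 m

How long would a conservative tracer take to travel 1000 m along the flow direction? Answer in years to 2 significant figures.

With h = a·x + b·y + c and P-1 as origin, the differences give:
  (-10)·a + 5·b = +0.08
  (-40)·a + 0·b = +0.55
Eliminate b (×0 and ×5, subtract): 200·a = -2.750 → a = ∂h/∂x = -0.01375
Back-substitute: b = ∂h/∂y = -0.01150.
|∇h| = √(-0.01375² + -0.01150²) = 0.01793
Seepage velocity v = K·i/n = 0.11 × 0.01793 / 0.38 = 0.00519 m/day.
t = 1000 / 0.00519 = 1.927e+05 days = 528 years.

530 years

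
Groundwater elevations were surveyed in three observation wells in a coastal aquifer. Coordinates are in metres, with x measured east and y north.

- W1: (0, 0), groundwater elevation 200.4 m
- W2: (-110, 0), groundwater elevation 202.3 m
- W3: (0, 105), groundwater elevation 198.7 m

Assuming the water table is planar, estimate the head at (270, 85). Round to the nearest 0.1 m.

194.4 m

∂h/∂x = (202.3 − 200.4) / (-110 − 0) = -0.01727
∂h/∂y = (198.7 − 200.4) / (105 − 0) = -0.01619
h(270, 85) = 200.4 + (-0.01727)·(270) + (-0.01619)·(85) = 200.4 -4.664 -1.376 = 194.360 m.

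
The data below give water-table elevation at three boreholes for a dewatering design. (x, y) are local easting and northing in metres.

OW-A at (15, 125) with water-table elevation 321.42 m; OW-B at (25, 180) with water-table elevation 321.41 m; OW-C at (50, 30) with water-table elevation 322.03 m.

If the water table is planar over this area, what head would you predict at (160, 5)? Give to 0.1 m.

323.3 m

Taking OW-A as reference: OW-B−OW-A = (10, 55, -0.01); OW-C−OW-A = (35, -95, +0.61).
Solve a·Δx + b·Δy = Δh: det = 10·(-95) − 35·55 = -2875.
∂h/∂x = [(-0.01)·(-95) − (+0.61)·55] / -2875 = +0.01134
∂h/∂y = [10·(+0.61) − 35·(-0.01)] / -2875 = -0.002243
h(160, 5) = 321.42 + (+0.01134)·(145) + (-0.002243)·(-120) = 321.42 +1.644 +0.269 = 323.333 m.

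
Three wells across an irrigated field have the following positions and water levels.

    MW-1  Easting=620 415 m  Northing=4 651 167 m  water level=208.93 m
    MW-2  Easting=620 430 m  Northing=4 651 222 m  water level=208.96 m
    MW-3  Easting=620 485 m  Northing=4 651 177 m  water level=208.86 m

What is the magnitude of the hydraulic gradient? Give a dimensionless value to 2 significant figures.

Differences from MW-1: to MW-2 (Δx, Δy, Δh) = (15, 55, +0.03); to MW-3 = (70, 10, -0.07).
Determinant of the coordinate differences = 15·10 − 70·55 = -3700.
∂h/∂x = [(+0.03)·10 − (-0.07)·55] / -3700 = -0.001122
∂h/∂y = [15·(-0.07) − 70·(+0.03)] / -3700 = +0.0008514
|∇h| = √(-0.001122² + 0.0008514²) = 0.001408

0.0014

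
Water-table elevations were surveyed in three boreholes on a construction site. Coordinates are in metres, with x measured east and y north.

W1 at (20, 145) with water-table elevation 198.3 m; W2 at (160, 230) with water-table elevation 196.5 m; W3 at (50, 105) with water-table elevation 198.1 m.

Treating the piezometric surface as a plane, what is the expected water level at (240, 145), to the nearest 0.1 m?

195.9 m

Differences from W1: to W2 (Δx, Δy, Δh) = (140, 85, -1.8); to W3 = (30, -40, -0.2).
Determinant of the coordinate differences = 140·(-40) − 30·85 = -8150.
∂h/∂x = [(-1.8)·(-40) − (-0.2)·85] / -8150 = -0.01092
∂h/∂y = [140·(-0.2) − 30·(-1.8)] / -8150 = -0.003190
h(240, 145) = 198.3 + (-0.01092)·(220) + (-0.003190)·(0) = 198.3 -2.402 -0.000 = 195.898 m.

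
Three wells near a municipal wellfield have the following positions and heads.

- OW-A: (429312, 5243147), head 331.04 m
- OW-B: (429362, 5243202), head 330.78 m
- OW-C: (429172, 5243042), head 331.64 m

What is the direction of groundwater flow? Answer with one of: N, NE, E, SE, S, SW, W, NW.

NE

With h = a·x + b·y + c and OW-A as origin, the differences give:
  50·a + 55·b = -0.26
  (-140)·a + (-105)·b = +0.60
Eliminate b (×(-105) and ×55, subtract): 2450·a = -5.700 → a = ∂h/∂x = -0.002327
Back-substitute: b = ∂h/∂y = -0.002612.
Flow = −∇h = (+0.002327 east, +0.002612 north), which points northeast.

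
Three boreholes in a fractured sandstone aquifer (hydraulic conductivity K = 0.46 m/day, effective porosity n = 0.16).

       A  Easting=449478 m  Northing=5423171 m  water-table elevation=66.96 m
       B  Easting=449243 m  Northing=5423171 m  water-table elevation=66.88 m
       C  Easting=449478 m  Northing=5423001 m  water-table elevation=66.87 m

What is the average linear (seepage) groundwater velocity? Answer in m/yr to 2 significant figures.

∂h/∂x = (66.88 − 66.96) / (449243 − 449478) = +0.0003404
∂h/∂y = (66.87 − 66.96) / (5423001 − 5423171) = +0.0005294
|∇h| = √(0.0003404² + 0.0005294²) = 0.0006294
Seepage velocity v = K·i/n = 0.46 × 0.0006294 / 0.16 = 0.00181 m/day = 0.6611 m/yr.

0.66 m/yr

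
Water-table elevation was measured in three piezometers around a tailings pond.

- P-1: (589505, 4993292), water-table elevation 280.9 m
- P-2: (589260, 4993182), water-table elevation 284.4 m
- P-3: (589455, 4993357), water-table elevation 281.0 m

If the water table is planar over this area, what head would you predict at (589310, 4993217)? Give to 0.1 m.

Differences from P-1: to P-2 (Δx, Δy, Δh) = (-245, -110, +3.5); to P-3 = (-50, 65, +0.1).
Solve a·Δx + b·Δy = Δh: det = (-245)·65 − (-50)·(-110) = -21425.
∂h/∂x = [(+3.5)·65 − (+0.1)·(-110)] / -21425 = -0.01113
∂h/∂y = [(-245)·(+0.1) − (-50)·(+3.5)] / -21425 = -0.007025
h(589310, 4993217) = 280.9 + (-0.01113)·(-195) + (-0.007025)·(-75) = 280.9 +2.171 +0.527 = 283.598 m.

283.6 m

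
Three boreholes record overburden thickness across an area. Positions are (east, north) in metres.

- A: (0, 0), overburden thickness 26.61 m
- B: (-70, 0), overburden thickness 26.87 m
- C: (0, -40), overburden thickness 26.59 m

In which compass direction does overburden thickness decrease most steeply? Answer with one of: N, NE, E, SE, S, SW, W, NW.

E

∂d/∂x = (26.87 − 26.61) / (-70 − 0) = -0.003714
∂d/∂y = (26.59 − 26.61) / (-40 − 0) = +0.0005000
Steepest decrease is along −∇f = (+0.003714 E, -0.0005000 N) → east.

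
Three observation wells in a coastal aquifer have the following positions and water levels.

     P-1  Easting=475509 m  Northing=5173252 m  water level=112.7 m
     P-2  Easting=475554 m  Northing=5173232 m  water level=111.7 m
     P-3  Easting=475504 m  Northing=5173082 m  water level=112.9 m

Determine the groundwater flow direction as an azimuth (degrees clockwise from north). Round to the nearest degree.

089°

Differences from P-1: to P-2 (Δx, Δy, Δh) = (45, -20, -1.0); to P-3 = (-5, -170, +0.2).
Determinant of the coordinate differences = 45·(-170) − (-5)·(-20) = -7750.
∂h/∂x = [(-1.0)·(-170) − (+0.2)·(-20)] / -7750 = -0.02245
∂h/∂y = [45·(+0.2) − (-5)·(-1.0)] / -7750 = -0.0005161
Flow direction (−∇h) has components (+0.02245 E, +0.0005161 N).
Azimuth = atan2(E, N) = atan2(+0.02245, +0.0005161) = 88.7° ≈ 089°.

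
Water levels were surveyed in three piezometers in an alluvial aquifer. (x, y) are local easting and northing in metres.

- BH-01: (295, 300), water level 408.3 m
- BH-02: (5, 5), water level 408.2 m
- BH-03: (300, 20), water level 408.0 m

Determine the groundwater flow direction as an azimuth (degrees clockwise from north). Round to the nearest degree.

Differences from BH-01: to BH-02 (Δx, Δy, Δh) = (-290, -295, -0.1); to BH-03 = (5, -280, -0.3).
Solve a·Δx + b·Δy = Δh: det = (-290)·(-280) − 5·(-295) = 82675.
∂h/∂x = [(-0.1)·(-280) − (-0.3)·(-295)] / 82675 = -0.0007318
∂h/∂y = [(-290)·(-0.3) − 5·(-0.1)] / 82675 = +0.001058
Flow direction (−∇h) has components (+0.0007318 E, -0.001058 N).
Azimuth = atan2(E, N) = atan2(+0.0007318, -0.001058) = 145.3° ≈ 145°.

145°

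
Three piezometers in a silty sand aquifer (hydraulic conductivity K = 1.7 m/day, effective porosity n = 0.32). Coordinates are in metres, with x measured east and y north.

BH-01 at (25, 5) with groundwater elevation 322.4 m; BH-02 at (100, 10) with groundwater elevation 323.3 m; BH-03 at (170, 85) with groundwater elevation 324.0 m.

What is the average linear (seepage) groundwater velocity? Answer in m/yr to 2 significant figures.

24 m/yr

Taking BH-01 as reference: BH-02−BH-01 = (75, 5, +0.9); BH-03−BH-01 = (145, 80, +1.6).
Determinant of the coordinate differences = 75·80 − 145·5 = 5275.
∂h/∂x = [(+0.9)·80 − (+1.6)·5] / 5275 = +0.01213
∂h/∂y = [75·(+1.6) − 145·(+0.9)] / 5275 = -0.001991
|∇h| = √(0.01213² + -0.001991²) = 0.01229
Seepage velocity v = K·i/n = 1.7 × 0.01229 / 0.32 = 0.06529 m/day = 23.85 m/yr.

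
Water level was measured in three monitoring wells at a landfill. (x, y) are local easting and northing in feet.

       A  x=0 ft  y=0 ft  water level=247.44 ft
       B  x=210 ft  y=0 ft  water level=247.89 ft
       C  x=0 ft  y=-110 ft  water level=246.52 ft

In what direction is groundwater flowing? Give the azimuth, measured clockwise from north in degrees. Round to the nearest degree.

∂h/∂x = (247.89 − 247.44) / (210 − 0) = +0.002143
∂h/∂y = (246.52 − 247.44) / (-110 − 0) = +0.008364
Flow direction (−∇h) has components (-0.002143 E, -0.008364 N).
Azimuth = atan2(E, N) = atan2(-0.002143, -0.008364) = 194.4° ≈ 194°.

194°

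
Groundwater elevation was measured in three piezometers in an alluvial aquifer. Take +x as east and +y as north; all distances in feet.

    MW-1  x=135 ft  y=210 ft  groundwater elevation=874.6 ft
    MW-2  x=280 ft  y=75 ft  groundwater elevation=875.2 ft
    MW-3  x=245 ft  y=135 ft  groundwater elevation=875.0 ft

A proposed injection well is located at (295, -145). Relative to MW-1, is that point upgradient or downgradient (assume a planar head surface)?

upgradient

Taking MW-1 as reference: MW-2−MW-1 = (145, -135, +0.6); MW-3−MW-1 = (110, -75, +0.4).
Determinant of the coordinate differences = 145·(-75) − 110·(-135) = 3975.
∂h/∂x = [(+0.6)·(-75) − (+0.4)·(-135)] / 3975 = +0.002264
∂h/∂y = [145·(+0.4) − 110·(+0.6)] / 3975 = -0.002013
Head at (295, -145) = 874.6 + (+0.002264)·(160) + (-0.002013)·(-355) = 875.68 ft.
That is higher than the 874.6 ft at MW-1, so the point is upgradient.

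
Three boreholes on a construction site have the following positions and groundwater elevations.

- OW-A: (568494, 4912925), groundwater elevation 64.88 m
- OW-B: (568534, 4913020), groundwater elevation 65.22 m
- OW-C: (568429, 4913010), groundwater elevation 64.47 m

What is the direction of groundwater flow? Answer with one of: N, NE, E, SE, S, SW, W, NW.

Taking OW-A as reference: OW-B−OW-A = (40, 95, +0.34); OW-C−OW-A = (-65, 85, -0.41).
Solve a·Δx + b·Δy = Δh: det = 40·85 − (-65)·95 = 9575.
∂h/∂x = [(+0.34)·85 − (-0.41)·95] / 9575 = +0.007086
∂h/∂y = [40·(-0.41) − (-65)·(+0.34)] / 9575 = +0.0005953
Flow = −∇h = (-0.007086 east, -0.0005953 north), which points west.

W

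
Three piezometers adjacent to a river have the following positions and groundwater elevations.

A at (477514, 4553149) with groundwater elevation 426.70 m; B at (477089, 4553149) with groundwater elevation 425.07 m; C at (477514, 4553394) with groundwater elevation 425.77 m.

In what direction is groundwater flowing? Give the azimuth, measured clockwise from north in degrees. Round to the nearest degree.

∂h/∂x = (425.07 − 426.70) / (477089 − 477514) = +0.003835
∂h/∂y = (425.77 − 426.70) / (4553394 − 4553149) = -0.003796
Flow direction (−∇h) has components (-0.003835 E, +0.003796 N).
Azimuth = atan2(E, N) = atan2(-0.003835, +0.003796) = 314.7° ≈ 315°.

315°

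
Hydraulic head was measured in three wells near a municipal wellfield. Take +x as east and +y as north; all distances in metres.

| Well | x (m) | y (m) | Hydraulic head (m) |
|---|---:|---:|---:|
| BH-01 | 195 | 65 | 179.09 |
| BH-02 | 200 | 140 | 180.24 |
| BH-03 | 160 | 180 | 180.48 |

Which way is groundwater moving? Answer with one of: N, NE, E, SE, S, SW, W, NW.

Differences from BH-01: to BH-02 (Δx, Δy, Δh) = (5, 75, +1.15); to BH-03 = (-35, 115, +1.39).
Determinant of the coordinate differences = 5·115 − (-35)·75 = 3200.
∂h/∂x = [(+1.15)·115 − (+1.39)·75] / 3200 = +0.008750
∂h/∂y = [5·(+1.39) − (-35)·(+1.15)] / 3200 = +0.01475
Flow = −∇h = (-0.008750 east, -0.01475 north), which points southwest.

SW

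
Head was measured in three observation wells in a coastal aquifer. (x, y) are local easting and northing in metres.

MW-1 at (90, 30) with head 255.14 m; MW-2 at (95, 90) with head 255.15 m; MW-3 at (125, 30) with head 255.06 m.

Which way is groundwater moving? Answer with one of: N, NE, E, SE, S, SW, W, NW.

E

Taking MW-1 as reference: MW-2−MW-1 = (5, 60, +0.01); MW-3−MW-1 = (35, 0, -0.08).
Determinant of the coordinate differences = 5·0 − 35·60 = -2100.
∂h/∂x = [(+0.01)·0 − (-0.08)·60] / -2100 = -0.002286
∂h/∂y = [5·(-0.08) − 35·(+0.01)] / -2100 = +0.0003571
Flow = −∇h = (+0.002286 east, -0.0003571 north), which points east.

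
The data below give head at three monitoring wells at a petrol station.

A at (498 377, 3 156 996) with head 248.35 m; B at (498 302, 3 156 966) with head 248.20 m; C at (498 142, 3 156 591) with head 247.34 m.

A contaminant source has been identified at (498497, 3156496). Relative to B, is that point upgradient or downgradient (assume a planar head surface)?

downgradient

Taking A as reference: B−A = (-75, -30, -0.15); C−A = (-235, -405, -1.01).
Solve a·Δx + b·Δy = Δh: det = (-75)·(-405) − (-235)·(-30) = 23325.
∂h/∂x = [(-0.15)·(-405) − (-1.01)·(-30)] / 23325 = +0.001305
∂h/∂y = [(-75)·(-1.01) − (-235)·(-0.15)] / 23325 = +0.001736
Head at (498497, 3156496) = 248.35 + (+0.001305)·(120) + (+0.001736)·(-500) = 247.64 m.
That is lower than the 248.20 m at B, so the point is downgradient.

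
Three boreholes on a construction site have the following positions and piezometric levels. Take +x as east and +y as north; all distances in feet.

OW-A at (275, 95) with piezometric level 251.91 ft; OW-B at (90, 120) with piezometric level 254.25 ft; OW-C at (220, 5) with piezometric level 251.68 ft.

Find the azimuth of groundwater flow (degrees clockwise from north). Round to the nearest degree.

Differences from OW-A: to OW-B (Δx, Δy, Δh) = (-185, 25, +2.34); to OW-C = (-55, -90, -0.23).
Determinant of the coordinate differences = (-185)·(-90) − (-55)·25 = 18025.
∂h/∂x = [(+2.34)·(-90) − (-0.23)·25] / 18025 = -0.01136
∂h/∂y = [(-185)·(-0.23) − (-55)·(+2.34)] / 18025 = +0.009501
Flow direction (−∇h) has components (+0.01136 E, -0.009501 N).
Azimuth = atan2(E, N) = atan2(+0.01136, -0.009501) = 129.9° ≈ 130°.

130°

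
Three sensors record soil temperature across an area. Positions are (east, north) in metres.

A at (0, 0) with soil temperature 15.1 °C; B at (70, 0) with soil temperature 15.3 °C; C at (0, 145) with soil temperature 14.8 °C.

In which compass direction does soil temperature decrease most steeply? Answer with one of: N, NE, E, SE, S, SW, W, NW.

∂T/∂x = (15.3 − 15.1) / (70 − 0) = +0.002857
∂T/∂y = (14.8 − 15.1) / (145 − 0) = -0.002069
Steepest decrease is along −∇f = (-0.002857 E, +0.002069 N) → northwest.

NW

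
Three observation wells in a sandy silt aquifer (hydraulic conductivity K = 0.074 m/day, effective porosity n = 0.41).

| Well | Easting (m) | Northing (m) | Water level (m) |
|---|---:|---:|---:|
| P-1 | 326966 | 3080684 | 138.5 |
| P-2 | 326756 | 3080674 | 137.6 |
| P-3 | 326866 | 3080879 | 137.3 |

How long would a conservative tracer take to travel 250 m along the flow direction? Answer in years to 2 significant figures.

Differences from P-1: to P-2 (Δx, Δy, Δh) = (-210, -10, -0.9); to P-3 = (-100, 195, -1.2).
Determinant of the coordinate differences = (-210)·195 − (-100)·(-10) = -41950.
∂h/∂x = [(-0.9)·195 − (-1.2)·(-10)] / -41950 = +0.004470
∂h/∂y = [(-210)·(-1.2) − (-100)·(-0.9)] / -41950 = -0.003862
|∇h| = √(0.004470² + -0.003862²) = 0.005907
Seepage velocity v = K·i/n = 0.074 × 0.005907 / 0.41 = 0.001066 m/day.
t = 250 / 0.001066 = 2.345e+05 days = 642 years.

640 years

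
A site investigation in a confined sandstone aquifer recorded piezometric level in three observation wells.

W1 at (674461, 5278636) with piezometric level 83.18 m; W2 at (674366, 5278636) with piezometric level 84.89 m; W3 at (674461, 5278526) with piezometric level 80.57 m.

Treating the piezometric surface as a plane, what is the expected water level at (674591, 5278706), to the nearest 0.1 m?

82.5 m

∂h/∂x = (84.89 − 83.18) / (674366 − 674461) = -0.01800
∂h/∂y = (80.57 − 83.18) / (5278526 − 5278636) = +0.02373
h(674591, 5278706) = 83.18 + (-0.01800)·(130) + (+0.02373)·(70) = 83.18 -2.340 +1.661 = 82.501 m.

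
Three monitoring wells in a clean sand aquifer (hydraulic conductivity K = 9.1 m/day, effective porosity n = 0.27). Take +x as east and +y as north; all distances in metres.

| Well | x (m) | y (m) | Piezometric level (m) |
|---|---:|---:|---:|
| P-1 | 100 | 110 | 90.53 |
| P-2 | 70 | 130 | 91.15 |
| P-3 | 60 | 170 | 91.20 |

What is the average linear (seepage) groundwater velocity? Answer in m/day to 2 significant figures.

0.82 m/day

Taking P-1 as reference: P-2−P-1 = (-30, 20, +0.62); P-3−P-1 = (-40, 60, +0.67).
Solve a·Δx + b·Δy = Δh: det = (-30)·60 − (-40)·20 = -1000.
∂h/∂x = [(+0.62)·60 − (+0.67)·20] / -1000 = -0.02380
∂h/∂y = [(-30)·(+0.67) − (-40)·(+0.62)] / -1000 = -0.004700
|∇h| = √(-0.02380² + -0.004700²) = 0.02426
Seepage velocity v = K·i/n = 9.1 × 0.02426 / 0.27 = 0.8177 m/day.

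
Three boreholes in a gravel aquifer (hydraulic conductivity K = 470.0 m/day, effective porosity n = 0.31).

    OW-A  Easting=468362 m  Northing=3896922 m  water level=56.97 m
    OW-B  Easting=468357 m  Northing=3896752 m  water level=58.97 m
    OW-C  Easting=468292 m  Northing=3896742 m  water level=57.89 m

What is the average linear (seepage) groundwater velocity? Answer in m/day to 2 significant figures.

34 m/day

With h = a·x + b·y + c and OW-A as origin, the differences give:
  (-5)·a + (-170)·b = +2.00
  (-70)·a + (-180)·b = +0.92
Eliminate b (×(-180) and ×(-170), subtract): -11000·a = -203.600 → a = ∂h/∂x = +0.01851
Back-substitute: b = ∂h/∂y = -0.01231.
|∇h| = √(0.01851² + -0.01231²) = 0.02223
Seepage velocity v = K·i/n = 470.0 × 0.02223 / 0.31 = 33.7 m/day.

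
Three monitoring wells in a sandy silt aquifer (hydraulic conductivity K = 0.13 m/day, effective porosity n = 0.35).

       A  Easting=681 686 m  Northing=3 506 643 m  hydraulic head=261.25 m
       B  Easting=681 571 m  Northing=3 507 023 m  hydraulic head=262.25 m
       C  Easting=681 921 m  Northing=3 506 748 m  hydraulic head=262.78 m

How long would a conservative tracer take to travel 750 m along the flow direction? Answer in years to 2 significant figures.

890 years

With h = a·x + b·y + c and A as origin, the differences give:
  (-115)·a + 380·b = +1.00
  235·a + 105·b = +1.53
Eliminate b (×105 and ×380, subtract): -101375·a = -476.400 → a = ∂h/∂x = +0.004699
Back-substitute: b = ∂h/∂y = +0.004054.
|∇h| = √(0.004699² + 0.004054²) = 0.006206
Seepage velocity v = K·i/n = 0.13 × 0.006206 / 0.35 = 0.002305 m/day.
t = 750 / 0.002305 = 3.254e+05 days = 891 years.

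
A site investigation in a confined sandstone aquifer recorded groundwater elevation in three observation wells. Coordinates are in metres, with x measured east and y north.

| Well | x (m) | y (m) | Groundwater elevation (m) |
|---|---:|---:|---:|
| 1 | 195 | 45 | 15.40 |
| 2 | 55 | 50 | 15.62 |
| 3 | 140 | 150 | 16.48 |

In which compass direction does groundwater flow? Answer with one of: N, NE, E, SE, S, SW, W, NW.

S

Differences from 1: to 2 (Δx, Δy, Δh) = (-140, 5, +0.22); to 3 = (-55, 105, +1.08).
Solve a·Δx + b·Δy = Δh: det = (-140)·105 − (-55)·5 = -14425.
∂h/∂x = [(+0.22)·105 − (+1.08)·5] / -14425 = -0.001227
∂h/∂y = [(-140)·(+1.08) − (-55)·(+0.22)] / -14425 = +0.009643
Flow = −∇h = (+0.001227 east, -0.009643 north), which points south.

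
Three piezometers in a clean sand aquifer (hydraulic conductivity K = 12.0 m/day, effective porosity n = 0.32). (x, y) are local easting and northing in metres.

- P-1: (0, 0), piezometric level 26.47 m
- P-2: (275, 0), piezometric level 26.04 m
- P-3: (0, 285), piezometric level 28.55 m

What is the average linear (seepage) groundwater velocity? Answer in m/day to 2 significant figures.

∂h/∂x = (26.04 − 26.47) / (275 − 0) = -0.001564
∂h/∂y = (28.55 − 26.47) / (285 − 0) = +0.007298
|∇h| = √(-0.001564² + 0.007298²) = 0.007464
Seepage velocity v = K·i/n = 12.0 × 0.007464 / 0.32 = 0.2799 m/day.

0.28 m/day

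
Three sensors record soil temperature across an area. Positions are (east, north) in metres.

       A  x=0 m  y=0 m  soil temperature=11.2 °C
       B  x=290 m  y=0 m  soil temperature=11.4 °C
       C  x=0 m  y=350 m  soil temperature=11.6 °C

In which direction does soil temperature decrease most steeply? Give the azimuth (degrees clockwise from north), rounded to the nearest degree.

211°

∂T/∂x = (11.4 − 11.2) / (290 − 0) = +0.0006897
∂T/∂y = (11.6 − 11.2) / (350 − 0) = +0.001143
Steepest decrease is along −∇f: components (-0.0006897 E, -0.001143 N).
Azimuth = atan2(-0.0006897, -0.001143) = 211.1° ≈ 211°.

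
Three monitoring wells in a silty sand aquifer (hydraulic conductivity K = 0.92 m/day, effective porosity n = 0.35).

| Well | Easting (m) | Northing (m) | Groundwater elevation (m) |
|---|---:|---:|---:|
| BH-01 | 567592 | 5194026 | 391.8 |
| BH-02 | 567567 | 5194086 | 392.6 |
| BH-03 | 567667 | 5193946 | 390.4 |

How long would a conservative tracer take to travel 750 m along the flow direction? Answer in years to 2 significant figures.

61 years

Differences from BH-01: to BH-02 (Δx, Δy, Δh) = (-25, 60, +0.8); to BH-03 = (75, -80, -1.4).
Solve a·Δx + b·Δy = Δh: det = (-25)·(-80) − 75·60 = -2500.
∂h/∂x = [(+0.8)·(-80) − (-1.4)·60] / -2500 = -0.008000
∂h/∂y = [(-25)·(-1.4) − 75·(+0.8)] / -2500 = +0.01000
|∇h| = √(-0.008000² + 0.01000²) = 0.01281
Seepage velocity v = K·i/n = 0.92 × 0.01281 / 0.35 = 0.03367 m/day.
t = 750 / 0.03367 = 2.228e+04 days = 61 years.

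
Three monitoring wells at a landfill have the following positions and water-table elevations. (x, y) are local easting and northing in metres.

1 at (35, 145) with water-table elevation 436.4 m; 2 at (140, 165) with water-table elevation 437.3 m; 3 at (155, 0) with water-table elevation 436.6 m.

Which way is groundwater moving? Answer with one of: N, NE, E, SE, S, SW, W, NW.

SW

Three-point gradient (reference 1): Δ to 2 = (105, 20, +0.9), Δ to 3 = (120, -145, +0.2).
∂h/∂x = +0.007631, ∂h/∂y = +0.004936 (det = -17625).
Flow = −∇h = (-0.007631 east, -0.004936 north), which points southwest.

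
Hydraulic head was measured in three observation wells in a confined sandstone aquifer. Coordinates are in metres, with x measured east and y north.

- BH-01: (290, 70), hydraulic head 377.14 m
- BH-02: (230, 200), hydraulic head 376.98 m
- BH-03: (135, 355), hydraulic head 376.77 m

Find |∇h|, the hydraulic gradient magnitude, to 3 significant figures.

With h = a·x + b·y + c and BH-01 as origin, the differences give:
  (-60)·a + 130·b = -0.16
  (-155)·a + 285·b = -0.37
Eliminate b (×285 and ×130, subtract): 3050·a = 2.500 → a = ∂h/∂x = +0.0008197
Back-substitute: b = ∂h/∂y = -0.0008525.
|∇h| = √(0.0008197² + -0.0008525²) = 0.001183

0.00118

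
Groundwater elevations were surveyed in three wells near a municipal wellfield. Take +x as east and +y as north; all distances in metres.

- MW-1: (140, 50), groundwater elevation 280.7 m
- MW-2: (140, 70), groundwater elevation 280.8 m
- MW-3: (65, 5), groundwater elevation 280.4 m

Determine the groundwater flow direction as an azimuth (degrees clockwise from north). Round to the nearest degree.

With h = a·x + b·y + c and MW-1 as origin, the differences give:
  0·a + 20·b = +0.1
  (-75)·a + (-45)·b = -0.3
Eliminate b (×(-45) and ×20, subtract): 1500·a = 1.50 → a = ∂h/∂x = +0.0010000
Back-substitute: b = ∂h/∂y = +0.005000.
Flow direction (−∇h) has components (-0.0010000 E, -0.005000 N).
Azimuth = atan2(E, N) = atan2(-0.0010000, -0.005000) = 191.3° ≈ 191°.

191°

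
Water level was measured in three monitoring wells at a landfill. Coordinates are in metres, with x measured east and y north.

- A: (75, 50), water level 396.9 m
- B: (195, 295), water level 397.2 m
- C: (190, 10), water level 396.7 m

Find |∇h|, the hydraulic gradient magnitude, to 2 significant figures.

Differences from A: to B (Δx, Δy, Δh) = (120, 245, +0.3); to C = (115, -40, -0.2).
Solve a·Δx + b·Δy = Δh: det = 120·(-40) − 115·245 = -32975.
∂h/∂x = [(+0.3)·(-40) − (-0.2)·245] / -32975 = -0.001122
∂h/∂y = [120·(-0.2) − 115·(+0.3)] / -32975 = +0.001774
|∇h| = √(-0.001122² + 0.001774²) = 0.002099

0.0021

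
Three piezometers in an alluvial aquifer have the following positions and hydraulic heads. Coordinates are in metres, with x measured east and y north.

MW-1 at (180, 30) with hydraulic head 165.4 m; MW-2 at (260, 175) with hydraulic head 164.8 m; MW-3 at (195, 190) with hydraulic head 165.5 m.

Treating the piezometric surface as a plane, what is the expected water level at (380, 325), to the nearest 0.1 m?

Differences from MW-1: to MW-2 (Δx, Δy, Δh) = (80, 145, -0.6); to MW-3 = (15, 160, +0.1).
Solve a·Δx + b·Δy = Δh: det = 80·160 − 15·145 = 10625.
∂h/∂x = [(-0.6)·160 − (+0.1)·145] / 10625 = -0.01040
∂h/∂y = [80·(+0.1) − 15·(-0.6)] / 10625 = +0.001600
h(380, 325) = 165.4 + (-0.01040)·(200) + (+0.001600)·(295) = 165.4 -2.080 +0.472 = 163.792 m.

163.8 m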